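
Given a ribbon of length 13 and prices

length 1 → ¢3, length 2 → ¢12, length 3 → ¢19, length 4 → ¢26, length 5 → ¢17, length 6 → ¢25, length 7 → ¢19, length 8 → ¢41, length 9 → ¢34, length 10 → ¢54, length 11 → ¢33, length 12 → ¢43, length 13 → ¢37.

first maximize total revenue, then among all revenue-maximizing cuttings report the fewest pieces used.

Let r[k] be the best obtainable value from length k. For each k, try every first piece i and keep the best of price[i] + r[k−i].
r[1] = 3
r[2] = 12
r[3] = 19
r[4] = 26
r[5] = 31  (first piece 2, then r[3]=19)
r[6] = 38  (first piece 2, then r[4]=26)
r[7] = 45  (first piece 3, then r[4]=26)
r[8] = 52  (first piece 4, then r[4]=26)
r[9] = 57  (first piece 2, then r[7]=45)
r[10] = 64  (first piece 2, then r[8]=52)
r[11] = 71  (first piece 3, then r[8]=52)
r[12] = 78  (first piece 4, then r[8]=52)
r[13] = 83  (first piece 2, then r[11]=71)
Maximum revenue is ¢83.
Now minimize piece count subject to staying optimal: for each k, pieces[k] = 1 + min over i with p[i]+r[k−i]=r[k] of pieces[k−i].
pieces[10] = 3
pieces[11] = 3
pieces[12] = 3
pieces[13] = 4

4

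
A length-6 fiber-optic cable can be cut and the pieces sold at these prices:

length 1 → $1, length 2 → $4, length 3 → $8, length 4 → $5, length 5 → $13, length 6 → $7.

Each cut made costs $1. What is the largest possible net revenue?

15

Build net[k] bottom-up: net[k] = max over allowed piece i of (p[i] + net[k−i]) − 1 per cut.
net[1] = 1
net[2] = 4
net[3] = 8
net[4] = 8  (first piece 1, then net[3]=8)
net[5] = 13
net[6] = 15  (first piece 3, then net[3]=8)
One optimal plan: pieces 3 + 3 (1 cut) → $16 − $1 = $15.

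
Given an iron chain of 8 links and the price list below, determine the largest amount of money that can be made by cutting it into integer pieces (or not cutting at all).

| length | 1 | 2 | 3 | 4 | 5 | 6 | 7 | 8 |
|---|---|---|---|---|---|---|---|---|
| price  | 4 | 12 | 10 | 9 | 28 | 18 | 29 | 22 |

48

Let R[k] be the best obtainable value from length k. For each k, try every first piece i and keep the best of price[i] + R[k−i].
R[1] = 4
R[2] = max(4+4, 12+0) = 12
R[3] = max(4+12, 12+4, 10+0) = 16
R[4] = max(4+16, 12+12, 10+4, 9+0) = 24
R[5] = max(4+24, 12+16, 10+12, 9+4, 28+0) = 28
R[6] = max(4+28, 12+24, 10+16, 9+12, 28+4, 18+0) = 36
R[7] = max(4+36, 12+28, 10+24, …, 18+4, 29+0) = 40
R[8] = max(4+40, 12+36, 10+28, …, 29+4, 22+0) = 48
One optimal cutting: 2 + 2 + 2 + 2 → $12 + $12 + $12 + $12 = $48.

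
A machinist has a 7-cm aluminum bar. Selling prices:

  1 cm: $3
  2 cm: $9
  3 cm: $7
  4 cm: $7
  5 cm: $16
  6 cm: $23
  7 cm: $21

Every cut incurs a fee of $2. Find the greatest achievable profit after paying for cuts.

24

Build r[k] bottom-up: r[k] = max over allowed piece i of (p[i] + r[k−i]) − 2 per cut.
r[1] = 3
r[2] = max(3+3-2, 9+0) = 9
r[3] = max(3+9-2, 9+3-2, 7+0) = 10
r[4] = max(3+10-2, 9+9-2, 7+3-2, 7+0) = 16
r[5] = max(3+16-2, 9+10-2, 7+9-2, 7+3-2, 16+0) = 17
r[6] = max(3+17-2, 9+16-2, 7+10-2, 7+9-2, 16+3-2, 23+0) = 23
r[7] = max(3+23-2, 9+17-2, 7+16-2, …, 23+3-2, 21+0) = 24
One optimal plan: pieces 2 + 2 + 2 + 1 (3 cuts) → $30 − $6 = $24.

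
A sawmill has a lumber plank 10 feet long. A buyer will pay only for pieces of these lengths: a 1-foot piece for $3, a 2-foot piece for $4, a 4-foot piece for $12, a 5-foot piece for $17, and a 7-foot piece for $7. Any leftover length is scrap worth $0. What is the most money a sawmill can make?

Consider every possible first cut. r[k] is the best of p[i]+r[k−i] over all sellable i≤k.
r[1] = 3
r[2] = max(3+3, 4+0) = 6
r[3] = max(3+6, 4+3) = 9
r[4] = max(3+9, 4+6, 12+0) = 12
r[5] = max(3+12, 4+9, 12+3, 17+0) = 17
r[6] = max(3+17, 4+12, 12+6, 17+3) = 20
r[7] = max(3+20, 4+17, 12+9, 17+6, 7+0) = 23
r[8] = max(3+23, 4+20, 12+12, 17+9, 7+3) = 26
r[9] = max(3+26, 4+23, 12+17, 17+12, 7+6) = 29
r[10] = max(3+29, 4+26, 12+20, 17+17, 7+9) = 34
One optimal cutting: 5 + 5 → $34.

34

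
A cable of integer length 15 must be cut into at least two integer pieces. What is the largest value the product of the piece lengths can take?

Define f[k] = max over 1≤i<k of i · max(k−i, f[k−i]); the inner max lets the remainder stay uncut if that's better.
f[2] = 1·max(1,0) = 1·1 = 1
f[3] = 1·max(2,1) = 1·2 = 2
f[4] = 2·max(2,1) = 2·2 = 4
f[5] = 2·max(3,2) = 2·3 = 6
f[6] = 3·max(3,2) = 3·3 = 9
f[7] = 2·max(5,6) = 2·6 = 12
f[8] = 2·max(6,9) = 2·9 = 18
f[9] = 3·max(6,9) = 3·9 = 27
f[10] = 2·max(8,18) = 2·18 = 36
f[11] = 2·max(9,27) = 2·27 = 54
f[12] = 3·max(9,27) = 3·27 = 81
f[13] = 2·max(11,54) = 2·54 = 108
f[14] = 2·max(12,81) = 2·81 = 162
f[15] = 3·max(12,81) = 3·81 = 243
One optimal split: 3 + 3 + 3 + 3 + 3; product 3·3·3·3·3 = 243.

243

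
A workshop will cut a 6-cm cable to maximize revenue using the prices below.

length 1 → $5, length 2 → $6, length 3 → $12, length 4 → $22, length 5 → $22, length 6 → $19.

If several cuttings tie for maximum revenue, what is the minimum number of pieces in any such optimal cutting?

3

Consider every possible first cut. r[k] is the best of p[i]+r[k−i] over all sellable i≤k.
r[1] = 5
r[2] = max(5+5, 6+0) = 10
r[3] = max(5+10, 6+5, 12+0) = 15
r[4] = max(5+15, 6+10, 12+5, 22+0) = 22
r[5] = max(5+22, 6+15, 12+10, 22+5, 22+0) = 27
r[6] = max(5+27, 6+22, 12+15, 22+10, 22+5, 19+0) = 32
Maximum revenue is $32.
Now minimize piece count subject to staying optimal: for each k, pieces[k] = 1 + min over i with p[i]+r[k−i]=r[k] of pieces[k−i].
pieces[3] = 3
pieces[4] = 1
pieces[5] = 2
pieces[6] = 3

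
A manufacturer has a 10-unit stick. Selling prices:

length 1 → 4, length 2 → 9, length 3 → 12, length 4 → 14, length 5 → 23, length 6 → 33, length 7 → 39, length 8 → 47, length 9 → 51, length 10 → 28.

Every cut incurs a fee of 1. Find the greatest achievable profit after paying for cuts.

Let net[k] be the best obtainable value from length k. For each k, try every first piece i and keep the best of price[i] + net[k−i] minus the 1 cut fee when i<k.
net[1] = 4
net[2] = 9
net[3] = 12  (first piece 1, then net[2]=9)
net[4] = 17  (first piece 2, then net[2]=9)
net[5] = 23
net[6] = 33
net[7] = 39
net[8] = 47
net[9] = 51
net[10] = 55  (first piece 2, then net[8]=47)
One optimal plan: pieces 8 + 2 (1 cut) → 56 − 1 = 55.

55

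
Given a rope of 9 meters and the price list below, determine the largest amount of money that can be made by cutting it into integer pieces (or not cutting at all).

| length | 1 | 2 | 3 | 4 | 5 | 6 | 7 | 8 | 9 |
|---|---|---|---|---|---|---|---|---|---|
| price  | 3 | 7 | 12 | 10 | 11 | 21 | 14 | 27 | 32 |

Let v[k] be the best obtainable value from length k. For each k, try every first piece i and keep the best of price[i] + v[k−i].
v[1] = 3
v[2] = max(3+3, 7+0) = 7
v[3] = max(3+7, 7+3, 12+0) = 12
v[4] = max(3+12, 7+7, 12+3, 10+0) = 15
v[5] = max(3+15, 7+12, 12+7, 10+3, 11+0) = 19
v[6] = max(3+19, 7+15, 12+12, 10+7, 11+3, 21+0) = 24
v[7] = max(3+24, 7+19, 12+15, …, 21+3, 14+0) = 27
v[8] = max(3+27, 7+24, 12+19, …, 14+3, 27+0) = 31
v[9] = max(3+31, 7+27, 12+24, …, 27+3, 32+0) = 36
One optimal cutting: 3 + 3 + 3 → €12 + €12 + €12 = €36.

36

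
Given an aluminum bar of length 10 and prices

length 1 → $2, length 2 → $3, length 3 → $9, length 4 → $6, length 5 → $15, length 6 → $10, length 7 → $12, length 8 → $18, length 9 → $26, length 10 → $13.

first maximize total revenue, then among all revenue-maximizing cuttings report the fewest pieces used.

2

Consider every possible first cut. r[k] is the best of p[i]+r[k−i] over all sellable i≤k.
r[1] = 2
r[2] = 4  (first piece 1, then r[1]=2)
r[3] = 9
r[4] = 11  (first piece 1, then r[3]=9)
r[5] = 15
r[6] = 18  (first piece 3, then r[3]=9)
r[7] = 20  (first piece 1, then r[6]=18)
r[8] = 24  (first piece 3, then r[5]=15)
r[9] = 27  (first piece 3, then r[6]=18)
r[10] = 30  (first piece 5, then r[5]=15)
Maximum revenue is $30.
Now minimize piece count subject to staying optimal: for each k, pieces[k] = 1 + min over i with p[i]+r[k−i]=r[k] of pieces[k−i].
pieces[7] = 3
pieces[8] = 2
pieces[9] = 3
pieces[10] = 2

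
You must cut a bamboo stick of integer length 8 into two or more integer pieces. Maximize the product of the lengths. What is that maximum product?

Fill f[k] for k=2..8: at each k try every first piece i and multiply by the better of (k−i) uncut or f[k−i].
f[2] = 1·max(1,0) = 1·1 = 1
f[3] = 1·max(2,1) = 1·2 = 2
f[4] = 2·max(2,1) = 2·2 = 4
f[5] = 2·max(3,2) = 2·3 = 6
f[6] = 3·max(3,2) = 3·3 = 9
f[7] = 2·max(5,6) = 2·6 = 12
f[8] = 2·max(6,9) = 2·9 = 18
One optimal split: 3 + 3 + 2; product 3·3·2 = 18.

18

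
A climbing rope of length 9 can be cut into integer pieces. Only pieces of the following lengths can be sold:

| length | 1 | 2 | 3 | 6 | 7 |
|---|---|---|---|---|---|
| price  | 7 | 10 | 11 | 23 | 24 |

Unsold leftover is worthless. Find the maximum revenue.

63

Build r[k] bottom-up: r[k] = max over allowed piece i of (p[i] + r[k−i]).
r[1] = 7
r[2] = max(7+7, 10+0) = 14
r[3] = max(7+14, 10+7, 11+0) = 21
r[4] = max(7+21, 10+14, 11+7) = 28
r[5] = max(7+28, 10+21, 11+14) = 35
r[6] = max(7+35, 10+28, 11+21, 23+0) = 42
r[7] = max(7+42, 10+35, 11+28, 23+7, 24+0) = 49
r[8] = max(7+49, 10+42, 11+35, 23+14, 24+7) = 56
r[9] = max(7+56, 10+49, 11+42, 23+21, 24+14) = 63
One optimal cutting: 1 + 1 + 1 + 1 + 1 + 1 + 1 + 1 + 1 → €63.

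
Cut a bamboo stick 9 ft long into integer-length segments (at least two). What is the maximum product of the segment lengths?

Define g[k] = max over 1≤i<k of i · max(k−i, g[k−i]); the inner max lets the remainder stay uncut if that's better.
g[2] = 1*max(1,0) = 1*1 = 1
g[3] = max(1*2, 2*1) = 2
g[4] = max(1*3, 2*2, 3*1) = 4
g[5] = max(1*4, 2*3, 3*2, 4*1) = 6
g[6] = max(1*6, 2*4, 3*3, 4*2, 5*1) = 9
g[7] = max(1*9, 2*6, 3*4, 4*3, 5*2, 6*1) = 12
g[8] = max(1*12, 2*9, 3*6, …, 6*2, 7*1) = 18
g[9] = max(1*18, 2*12, 3*9, …, 7*2, 8*1) = 27
One optimal split: 3 + 3 + 3; product 3*3*3 = 27.

27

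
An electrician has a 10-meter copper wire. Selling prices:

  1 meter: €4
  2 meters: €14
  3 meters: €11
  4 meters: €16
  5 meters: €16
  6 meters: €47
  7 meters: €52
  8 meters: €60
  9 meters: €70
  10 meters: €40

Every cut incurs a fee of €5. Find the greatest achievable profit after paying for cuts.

Let v[k] be the best obtainable value from length k. For each k, try every first piece i and keep the best of price[i] + v[k−i] minus the 5 cut fee when i<k.
v[1] = 4
v[2] = 14
v[3] = 13  (first piece 1, then v[2]=14)
v[4] = 23  (first piece 2, then v[2]=14)
v[5] = 22  (first piece 1, then v[4]=23)
v[6] = 47
v[7] = 52
v[8] = 60
v[9] = 70
v[10] = 69  (first piece 1, then v[9]=70)
One optimal plan: pieces 9 + 1 (1 cut) → €74 − €5 = €69.

69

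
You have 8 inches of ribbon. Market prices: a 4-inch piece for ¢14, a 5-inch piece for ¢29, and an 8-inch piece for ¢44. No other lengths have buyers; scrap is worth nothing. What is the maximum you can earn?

Build r[k] bottom-up: r[k] = max over allowed piece i of (p[i] + r[k−i]).
r[1] = 0
r[2] = 0
r[3] = 0
r[4] = 14
r[5] = max(14+0, 29+0) = 29
r[6] = max(14+0, 29+0) = 29
r[7] = max(14+0, 29+0) = 29
r[8] = max(14+14, 29+0, 44+0) = 44
One optimal cutting: 8 → ¢44.

44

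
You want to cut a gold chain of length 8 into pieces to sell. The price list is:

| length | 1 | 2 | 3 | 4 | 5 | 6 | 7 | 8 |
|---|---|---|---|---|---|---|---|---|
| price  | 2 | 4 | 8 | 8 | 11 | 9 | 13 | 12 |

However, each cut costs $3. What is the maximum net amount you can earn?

Build v[k] bottom-up: v[k] = max over allowed piece i of (p[i] + v[k−i]) − 3 per cut.
v[1] = 2
v[2] = 4
v[3] = 8
v[4] = 8
v[5] = 11
v[6] = 13  (first piece 3, then v[3]=8)
v[7] = 13  (first piece 3, then v[4]=8)
v[8] = 16  (first piece 3, then v[5]=11)
One optimal plan: pieces 5 + 3 (1 cut) → $19 − $3 = $16.

16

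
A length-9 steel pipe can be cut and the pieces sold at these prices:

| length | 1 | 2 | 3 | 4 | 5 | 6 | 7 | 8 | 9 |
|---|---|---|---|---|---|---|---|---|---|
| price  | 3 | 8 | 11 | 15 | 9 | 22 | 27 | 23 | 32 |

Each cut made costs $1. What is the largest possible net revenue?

34

Build net[k] bottom-up: net[k] = max over allowed piece i of (p[i] + net[k−i]) − 1 per cut.
net[1] = 3
net[2] = 8
net[3] = 11
net[4] = 15  (first piece 2, then net[2]=8)
net[5] = 18  (first piece 2, then net[3]=11)
net[6] = 22  (first piece 2, then net[4]=15)
net[7] = 27
net[8] = 29  (first piece 1, then net[7]=27)
net[9] = 34  (first piece 2, then net[7]=27)
One optimal plan: pieces 7 + 2 (1 cut) → $35 − $1 = $34.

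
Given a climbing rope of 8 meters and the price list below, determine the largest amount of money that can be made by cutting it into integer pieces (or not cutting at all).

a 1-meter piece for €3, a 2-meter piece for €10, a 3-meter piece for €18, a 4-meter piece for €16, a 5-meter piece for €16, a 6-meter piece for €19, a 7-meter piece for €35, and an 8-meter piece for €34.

46

Let best[k] be the best obtainable value from length k. For each k, try every first piece i and keep the best of price[i] + best[k−i].
best[1] = 3
best[2] = 10
best[3] = 18
best[4] = 21  (first piece 1, then best[3]=18)
best[5] = 28  (first piece 2, then best[3]=18)
best[6] = 36  (first piece 3, then best[3]=18)
best[7] = 39  (first piece 1, then best[6]=36)
best[8] = 46  (first piece 2, then best[6]=36)
One optimal cutting: 3 + 3 + 2 → €18 + €18 + €10 = €46.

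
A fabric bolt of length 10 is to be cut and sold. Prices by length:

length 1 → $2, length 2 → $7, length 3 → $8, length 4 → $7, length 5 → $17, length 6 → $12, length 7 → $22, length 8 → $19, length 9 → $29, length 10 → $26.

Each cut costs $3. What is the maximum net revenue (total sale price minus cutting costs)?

31

Build r[k] bottom-up: r[k] = max over allowed piece i of (p[i] + r[k−i]) − 3 per cut.
r[1] = 2
r[2] = 7
r[3] = 8
r[4] = 11  (first piece 2, then r[2]=7)
r[5] = 17
r[6] = 16  (first piece 1, then r[5]=17)
r[7] = 22
r[8] = 22  (first piece 3, then r[5]=17)
r[9] = 29
r[10] = 31  (first piece 5, then r[5]=17)
One optimal plan: pieces 5 + 5 (1 cut) → $34 − $3 = $31.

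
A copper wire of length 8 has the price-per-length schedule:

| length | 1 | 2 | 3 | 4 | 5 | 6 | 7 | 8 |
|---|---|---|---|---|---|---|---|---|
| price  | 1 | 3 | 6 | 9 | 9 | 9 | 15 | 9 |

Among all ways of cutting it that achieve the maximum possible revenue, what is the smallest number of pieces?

2

Let r[k] be the best obtainable value from length k. For each k, try every first piece i and keep the best of price[i] + r[k−i].
r[1] = 1
r[2] = 3
r[3] = 6
r[4] = 9
r[5] = 10  (first piece 1, then r[4]=9)
r[6] = 12  (first piece 2, then r[4]=9)
r[7] = 15  (first piece 3, then r[4]=9)
r[8] = 18  (first piece 4, then r[4]=9)
Maximum revenue is €18.
Now minimize piece count subject to staying optimal: for each k, pieces[k] = 1 + min over i with p[i]+r[k−i]=r[k] of pieces[k−i].
pieces[5] = 2
pieces[6] = 2
pieces[7] = 1
pieces[8] = 2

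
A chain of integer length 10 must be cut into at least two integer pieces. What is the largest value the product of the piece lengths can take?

Let prod[k] be the best product for length k (with at least one cut). For each first piece i, the rest contributes max(k−i, prod[k−i]).
prod[2] = 1·max(1,0) = 1·1 = 1
prod[3] = 1·max(2,1) = 1·2 = 2
prod[4] = 2·max(2,1) = 2·2 = 4
prod[5] = 2·max(3,2) = 2·3 = 6
prod[6] = 3·max(3,2) = 3·3 = 9
prod[7] = 2·max(5,6) = 2·6 = 12
prod[8] = 2·max(6,9) = 2·9 = 18
prod[9] = 3·max(6,9) = 3·9 = 27
prod[10] = 2·max(8,18) = 2·18 = 36
One optimal split: 3 + 3 + 2 + 2; product 3·3·2·2 = 36.

36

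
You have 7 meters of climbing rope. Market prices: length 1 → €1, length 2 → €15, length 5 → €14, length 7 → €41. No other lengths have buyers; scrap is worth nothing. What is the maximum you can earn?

Let f[k] be the best obtainable value from length k. For each k, try every first piece i and keep the best of price[i] + f[k−i].
f[1] = 1
f[2] = max(1+1, 15+0) = 15
f[3] = max(1+15, 15+1) = 16
f[4] = max(1+16, 15+15) = 30
f[5] = max(1+30, 15+16, 14+0) = 31
f[6] = max(1+31, 15+30, 14+1) = 45
f[7] = max(1+45, 15+31, 14+15, 41+0) = 46
One optimal cutting: 2 + 2 + 2 + 1 → €46.

46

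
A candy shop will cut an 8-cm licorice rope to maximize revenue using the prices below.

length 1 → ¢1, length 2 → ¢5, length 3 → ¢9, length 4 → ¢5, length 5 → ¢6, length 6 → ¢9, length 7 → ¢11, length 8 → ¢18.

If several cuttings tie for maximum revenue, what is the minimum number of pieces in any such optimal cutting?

Let r[k] be the best obtainable value from length k. For each k, try every first piece i and keep the best of price[i] + r[k−i].
r[1] = 1
r[2] = max(1+1, 5+0) = 5
r[3] = max(1+5, 5+1, 9+0) = 9
r[4] = max(1+9, 5+5, 9+1, 5+0) = 10
r[5] = max(1+10, 5+9, 9+5, 5+1, 6+0) = 14
r[6] = max(1+14, 5+10, 9+9, 5+5, 6+1, 9+0) = 18
r[7] = max(1+18, 5+14, 9+10, …, 9+1, 11+0) = 19
r[8] = max(1+19, 5+18, 9+14, …, 11+1, 18+0) = 23
Maximum revenue is ¢23.
Now minimize piece count subject to staying optimal: for each k, pieces[k] = 1 + min over i with p[i]+r[k−i]=r[k] of pieces[k−i].
pieces[5] = 2
pieces[6] = 2
pieces[7] = 3
pieces[8] = 3

3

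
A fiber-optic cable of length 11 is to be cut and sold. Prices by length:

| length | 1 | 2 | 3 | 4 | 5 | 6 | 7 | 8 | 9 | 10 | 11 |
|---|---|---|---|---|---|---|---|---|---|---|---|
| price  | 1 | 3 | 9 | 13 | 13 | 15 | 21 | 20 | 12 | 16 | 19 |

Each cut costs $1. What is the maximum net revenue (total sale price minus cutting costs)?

33

Build r[k] bottom-up: r[k] = max over allowed piece i of (p[i] + r[k−i]) − 1 per cut.
r[1] = 1
r[2] = max(1+1-1, 3+0) = 3
r[3] = max(1+3-1, 3+1-1, 9+0) = 9
r[4] = max(1+9-1, 3+3-1, 9+1-1, 13+0) = 13
r[5] = max(1+13-1, 3+9-1, 9+3-1, 13+1-1, 13+0) = 13
r[6] = max(1+13-1, 3+13-1, 9+9-1, 13+3-1, 13+1-1, 15+0) = 17
r[7] = max(1+17-1, 3+13-1, 9+13-1, …, 15+1-1, 21+0) = 21
r[8] = max(1+21-1, 3+17-1, 9+13-1, …, 21+1-1, 20+0) = 25
r[9] = max(1+25-1, 3+21-1, 9+17-1, …, 20+1-1, 12+0) = 25
r[10] = max(1+25-1, 3+25-1, 9+21-1, …, 12+1-1, 16+0) = 29
r[11] = max(1+29-1, 3+25-1, 9+25-1, …, 16+1-1, 19+0) = 33
One optimal plan: pieces 4 + 4 + 3 (2 cuts) → $35 − $2 = $33.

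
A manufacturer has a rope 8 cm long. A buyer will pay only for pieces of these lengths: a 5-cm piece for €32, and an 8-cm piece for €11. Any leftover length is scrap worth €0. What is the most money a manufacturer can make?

32

Build r[k] bottom-up: r[k] = max over allowed piece i of (p[i] + r[k−i]).
r[1] = 0
r[2] = 0
r[3] = 0
r[4] = 0
r[5] = 32
r[6] = 32
r[7] = 32
r[8] = max(32+0, 11+0) = 32
One optimal cutting: pieces 5 with 3 cm of scrap → €32.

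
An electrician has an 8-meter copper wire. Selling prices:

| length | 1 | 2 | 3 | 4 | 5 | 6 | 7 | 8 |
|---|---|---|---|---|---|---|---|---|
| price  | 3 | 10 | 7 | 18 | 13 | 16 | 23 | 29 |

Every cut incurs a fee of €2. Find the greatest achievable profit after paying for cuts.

34

Build r[k] bottom-up: r[k] = max over allowed piece i of (p[i] + r[k−i]) − 2 per cut.
r[1] = 3
r[2] = 10
r[3] = 11  (first piece 1, then r[2]=10)
r[4] = 18  (first piece 2, then r[2]=10)
r[5] = 19  (first piece 1, then r[4]=18)
r[6] = 26  (first piece 2, then r[4]=18)
r[7] = 27  (first piece 1, then r[6]=26)
r[8] = 34  (first piece 2, then r[6]=26)
One optimal plan: pieces 2 + 2 + 2 + 2 (3 cuts) → €40 − €6 = €34.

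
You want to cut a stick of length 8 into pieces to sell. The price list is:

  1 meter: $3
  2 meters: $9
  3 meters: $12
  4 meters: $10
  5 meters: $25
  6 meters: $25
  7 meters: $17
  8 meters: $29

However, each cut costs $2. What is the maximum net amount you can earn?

35

Consider every possible first cut. r[k] is the best of p[i]+r[k−i] over all sellable i≤k, charging 2 whenever i<k.
r[1] = 3
r[2] = max(3+3-2, 9+0) = 9
r[3] = max(3+9-2, 9+3-2, 12+0) = 12
r[4] = max(3+12-2, 9+9-2, 12+3-2, 10+0) = 16
r[5] = max(3+16-2, 9+12-2, 12+9-2, 10+3-2, 25+0) = 25
r[6] = max(3+25-2, 9+16-2, 12+12-2, 10+9-2, 25+3-2, 25+0) = 26
r[7] = max(3+26-2, 9+25-2, 12+16-2, …, 25+3-2, 17+0) = 32
r[8] = max(3+32-2, 9+26-2, 12+25-2, …, 17+3-2, 29+0) = 35
One optimal plan: pieces 5 + 3 (1 cut) → $37 − $2 = $35.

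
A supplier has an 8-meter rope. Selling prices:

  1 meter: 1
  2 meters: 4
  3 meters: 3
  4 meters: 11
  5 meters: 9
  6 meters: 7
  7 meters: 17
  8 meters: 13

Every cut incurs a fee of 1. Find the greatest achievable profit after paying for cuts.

Consider every possible first cut. net[k] is the best of p[i]+net[k−i] over all sellable i≤k, charging 1 whenever i<k.
net[1] = 1
net[2] = max(1+1-1, 4+0) = 4
net[3] = max(1+4-1, 4+1-1, 3+0) = 4
net[4] = max(1+4-1, 4+4-1, 3+1-1, 11+0) = 11
net[5] = max(1+11-1, 4+4-1, 3+4-1, 11+1-1, 9+0) = 11
net[6] = max(1+11-1, 4+11-1, 3+4-1, 11+4-1, 9+1-1, 7+0) = 14
net[7] = max(1+14-1, 4+11-1, 3+11-1, …, 7+1-1, 17+0) = 17
net[8] = max(1+17-1, 4+14-1, 3+11-1, …, 17+1-1, 13+0) = 21
One optimal plan: pieces 4 + 4 (1 cut) → 22 − 1 = 21.

21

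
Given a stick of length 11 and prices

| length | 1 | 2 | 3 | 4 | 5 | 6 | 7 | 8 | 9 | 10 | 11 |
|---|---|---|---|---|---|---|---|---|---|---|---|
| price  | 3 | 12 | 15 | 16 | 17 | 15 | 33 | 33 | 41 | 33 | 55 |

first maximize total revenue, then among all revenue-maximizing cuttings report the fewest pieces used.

Consider every possible first cut. r[k] is the best of p[i]+r[k−i] over all sellable i≤k.
r[1] = 3
r[2] = max(3+3, 12+0) = 12
r[3] = max(3+12, 12+3, 15+0) = 15
r[4] = max(3+15, 12+12, 15+3, 16+0) = 24
r[5] = max(3+24, 12+15, 15+12, 16+3, 17+0) = 27
r[6] = max(3+27, 12+24, 15+15, 16+12, 17+3, 15+0) = 36
r[7] = max(3+36, 12+27, 15+24, …, 15+3, 33+0) = 39
r[8] = max(3+39, 12+36, 15+27, …, 33+3, 33+0) = 48
r[9] = max(3+48, 12+39, 15+36, …, 33+3, 41+0) = 51
r[10] = max(3+51, 12+48, 15+39, …, 41+3, 33+0) = 60
r[11] = max(3+60, 12+51, 15+48, …, 33+3, 55+0) = 63
Maximum revenue is €63.
Now minimize piece count subject to staying optimal: for each k, pieces[k] = 1 + min over i with p[i]+r[k−i]=r[k] of pieces[k−i].
pieces[8] = 4
pieces[9] = 4
pieces[10] = 5
pieces[11] = 5

5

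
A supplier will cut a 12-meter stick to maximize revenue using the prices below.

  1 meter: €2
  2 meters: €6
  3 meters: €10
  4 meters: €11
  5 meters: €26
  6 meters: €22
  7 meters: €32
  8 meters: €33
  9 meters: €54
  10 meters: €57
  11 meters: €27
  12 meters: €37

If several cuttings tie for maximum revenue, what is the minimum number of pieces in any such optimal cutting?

Let r[k] be the best obtainable value from length k. For each k, try every first piece i and keep the best of price[i] + r[k−i].
r[1] = 2
r[2] = max(2+2, 6+0) = 6
r[3] = max(2+6, 6+2, 10+0) = 10
r[4] = max(2+10, 6+6, 10+2, 11+0) = 12
r[5] = max(2+12, 6+10, 10+6, 11+2, 26+0) = 26
r[6] = max(2+26, 6+12, 10+10, 11+6, 26+2, 22+0) = 28
r[7] = max(2+28, 6+26, 10+12, …, 22+2, 32+0) = 32
r[8] = max(2+32, 6+28, 10+26, …, 32+2, 33+0) = 36
r[9] = max(2+36, 6+32, 10+28, …, 33+2, 54+0) = 54
r[10] = max(2+54, 6+36, 10+32, …, 54+2, 57+0) = 57
r[11] = max(2+57, 6+54, 10+36, …, 57+2, 27+0) = 60
r[12] = max(2+60, 6+57, 10+54, …, 27+2, 37+0) = 64
Maximum revenue is €64.
Now minimize piece count subject to staying optimal: for each k, pieces[k] = 1 + min over i with p[i]+r[k−i]=r[k] of pieces[k−i].
pieces[9] = 1
pieces[10] = 1
pieces[11] = 2
pieces[12] = 2

2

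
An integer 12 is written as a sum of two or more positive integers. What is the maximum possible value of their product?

Fill prod[k] for k=2..12: at each k try every first piece i and multiply by the better of (k−i) uncut or prod[k−i].
prod[2] = 1*max(1,0) = 1*1 = 1
prod[3] = 1*max(2,1) = 1*2 = 2
prod[4] = 2*max(2,1) = 2*2 = 4
prod[5] = 2*max(3,2) = 2*3 = 6
prod[6] = 3*max(3,2) = 3*3 = 9
prod[7] = 2*max(5,6) = 2*6 = 12
prod[8] = 2*max(6,9) = 2*9 = 18
prod[9] = 3*max(6,9) = 3*9 = 27
prod[10] = 2*max(8,18) = 2*18 = 36
prod[11] = 2*max(9,27) = 2*27 = 54
prod[12] = 3*max(9,27) = 3*27 = 81
One optimal split: 3 + 3 + 3 + 3; product 3*3*3*3 = 81.

81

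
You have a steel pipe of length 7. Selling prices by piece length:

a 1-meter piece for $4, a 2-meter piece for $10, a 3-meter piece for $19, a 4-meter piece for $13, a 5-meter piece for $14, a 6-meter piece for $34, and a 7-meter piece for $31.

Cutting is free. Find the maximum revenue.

Build R[k] bottom-up: R[k] = max over allowed piece i of (p[i] + R[k−i]).
R[1] = 4
R[2] = 10
R[3] = 19
R[4] = 23  (first piece 1, then R[3]=19)
R[5] = 29  (first piece 2, then R[3]=19)
R[6] = 38  (first piece 3, then R[3]=19)
R[7] = 42  (first piece 1, then R[6]=38)
One optimal cutting: 3 + 3 + 1 → $19 + $19 + $4 = $42.

42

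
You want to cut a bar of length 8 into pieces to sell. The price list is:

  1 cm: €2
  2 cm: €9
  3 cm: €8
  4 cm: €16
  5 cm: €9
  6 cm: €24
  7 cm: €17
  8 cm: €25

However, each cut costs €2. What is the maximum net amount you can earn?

Let v[k] be the best obtainable value from length k. For each k, try every first piece i and keep the best of price[i] + v[k−i] minus the 2 cut fee when i<k.
v[1] = 2
v[2] = max(2+2-2, 9+0) = 9
v[3] = max(2+9-2, 9+2-2, 8+0) = 9
v[4] = max(2+9-2, 9+9-2, 8+2-2, 16+0) = 16
v[5] = max(2+16-2, 9+9-2, 8+9-2, 16+2-2, 9+0) = 16
v[6] = max(2+16-2, 9+16-2, 8+9-2, 16+9-2, 9+2-2, 24+0) = 24
v[7] = max(2+24-2, 9+16-2, 8+16-2, …, 24+2-2, 17+0) = 24
v[8] = max(2+24-2, 9+24-2, 8+16-2, …, 17+2-2, 25+0) = 31
One optimal plan: pieces 6 + 2 (1 cut) → €33 − €2 = €31.

31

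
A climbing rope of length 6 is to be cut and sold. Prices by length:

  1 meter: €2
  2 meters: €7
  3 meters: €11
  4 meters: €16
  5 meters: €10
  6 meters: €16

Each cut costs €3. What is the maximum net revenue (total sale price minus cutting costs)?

Consider every possible first cut. v[k] is the best of p[i]+v[k−i] over all sellable i≤k, charging 3 whenever i<k.
v[1] = 2
v[2] = 7
v[3] = 11
v[4] = 16
v[5] = 15  (first piece 1, then v[4]=16)
v[6] = 20  (first piece 2, then v[4]=16)
One optimal plan: pieces 4 + 2 (1 cut) → €23 − €3 = €20.

20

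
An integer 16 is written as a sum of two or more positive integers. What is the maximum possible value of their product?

Fill prod[k] for k=2..16: at each k try every first piece i and multiply by the better of (k−i) uncut or prod[k−i].
Small cases: prod[2]=1, prod[3]=2, prod[4]=4, prod[5]=6, prod[6]=9, prod[7]=12, prod[8]=18, prod[9]=27, prod[10]=36.
prod[11] = max(1*36, 2*27, 3*18, …, 9*2, 10*1) = 54
prod[12] = max(1*54, 2*36, 3*27, …, 10*2, 11*1) = 81
prod[13] = max(1*81, 2*54, 3*36, …, 11*2, 12*1) = 108
prod[14] = max(1*108, 2*81, 3*54, …, 12*2, 13*1) = 162
prod[15] = max(1*162, 2*108, 3*81, …, 13*2, 14*1) = 243
prod[16] = max(1*243, 2*162, 3*108, …, 14*2, 15*1) = 324
One optimal split: 3 + 3 + 3 + 3 + 2 + 2; product 3*3*3*3*2*2 = 324.

324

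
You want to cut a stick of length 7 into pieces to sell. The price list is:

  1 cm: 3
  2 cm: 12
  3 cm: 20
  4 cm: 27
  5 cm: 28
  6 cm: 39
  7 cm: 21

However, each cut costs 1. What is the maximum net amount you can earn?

Build r[k] bottom-up: r[k] = max over allowed piece i of (p[i] + r[k−i]) − 1 per cut.
r[1] = 3
r[2] = 12
r[3] = 20
r[4] = 27
r[5] = 31  (first piece 2, then r[3]=20)
r[6] = 39  (first piece 3, then r[3]=20)
r[7] = 46  (first piece 3, then r[4]=27)
One optimal plan: pieces 4 + 3 (1 cut) → 47 − 1 = 46.

46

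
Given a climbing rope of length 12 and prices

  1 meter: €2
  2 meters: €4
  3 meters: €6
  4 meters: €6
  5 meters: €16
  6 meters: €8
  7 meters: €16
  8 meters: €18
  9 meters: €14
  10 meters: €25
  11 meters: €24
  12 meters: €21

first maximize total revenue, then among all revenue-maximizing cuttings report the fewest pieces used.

3

Consider every possible first cut. r[k] is the best of p[i]+r[k−i] over all sellable i≤k.
r[1] = 2
r[2] = 4  (first piece 1, then r[1]=2)
r[3] = 6  (first piece 1, then r[2]=4)
r[4] = 8  (first piece 1, then r[3]=6)
r[5] = 16
r[6] = 18  (first piece 1, then r[5]=16)
r[7] = 20  (first piece 1, then r[6]=18)
r[8] = 22  (first piece 1, then r[7]=20)
r[9] = 24  (first piece 1, then r[8]=22)
r[10] = 32  (first piece 5, then r[5]=16)
r[11] = 34  (first piece 1, then r[10]=32)
r[12] = 36  (first piece 1, then r[11]=34)
Maximum revenue is €36.
Now minimize piece count subject to staying optimal: for each k, pieces[k] = 1 + min over i with p[i]+r[k−i]=r[k] of pieces[k−i].
pieces[9] = 3
pieces[10] = 2
pieces[11] = 3
pieces[12] = 3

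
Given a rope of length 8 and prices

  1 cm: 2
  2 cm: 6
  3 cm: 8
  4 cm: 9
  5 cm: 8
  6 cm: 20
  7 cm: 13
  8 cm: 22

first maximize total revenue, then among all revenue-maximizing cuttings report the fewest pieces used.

2

Build r[k] bottom-up: r[k] = max over allowed piece i of (p[i] + r[k−i]).
r[1] = 2
r[2] = max(2+2, 6+0) = 6
r[3] = max(2+6, 6+2, 8+0) = 8
r[4] = max(2+8, 6+6, 8+2, 9+0) = 12
r[5] = max(2+12, 6+8, 8+6, 9+2, 8+0) = 14
r[6] = max(2+14, 6+12, 8+8, 9+6, 8+2, 20+0) = 20
r[7] = max(2+20, 6+14, 8+12, …, 20+2, 13+0) = 22
r[8] = max(2+22, 6+20, 8+14, …, 13+2, 22+0) = 26
Maximum revenue is 26.
Now minimize piece count subject to staying optimal: for each k, pieces[k] = 1 + min over i with p[i]+r[k−i]=r[k] of pieces[k−i].
pieces[5] = 2
pieces[6] = 1
pieces[7] = 2
pieces[8] = 2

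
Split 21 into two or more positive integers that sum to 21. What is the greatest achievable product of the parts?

2187

Let P[k] be the best product for length k (with at least one cut). For each first piece i, the rest contributes max(k−i, P[k−i]).
P[2] = 1×max(1,0) = 1×1 = 1
P[3] = max(1×2, 2×1) = 2
P[4] = max(1×3, 2×2, 3×1) = 4
P[5] = max(1×4, 2×3, 3×2, 4×1) = 6
P[6] = max(1×6, 2×4, 3×3, 4×2, 5×1) = 9
P[7] = max(1×9, 2×6, 3×4, 4×3, 5×2, 6×1) = 12
P[8] = max(1×12, 2×9, 3×6, …, 6×2, 7×1) = 18
P[9] = max(1×18, 2×12, 3×9, …, 7×2, 8×1) = 27
P[10] = max(1×27, 2×18, 3×12, …, 8×2, 9×1) = 36
P[11] = max(1×36, 2×27, 3×18, …, 9×2, 10×1) = 54
P[12] = max(1×54, 2×36, 3×27, …, 10×2, 11×1) = 81
P[13] = max(1×81, 2×54, 3×36, …, 11×2, 12×1) = 108
P[14] = max(1×108, 2×81, 3×54, …, 12×2, 13×1) = 162
P[15] = max(1×162, 2×108, 3×81, …, 13×2, 14×1) = 243
P[16] = max(1×243, 2×162, 3×108, …, 14×2, 15×1) = 324
P[17] = max(1×324, 2×243, 3×162, …, 15×2, 16×1) = 486
P[18] = max(1×486, 2×324, 3×243, …, 16×2, 17×1) = 729
P[19] = max(1×729, 2×486, 3×324, …, 17×2, 18×1) = 972
P[20] = max(1×972, 2×729, 3×486, …, 18×2, 19×1) = 1458
P[21] = max(1×1458, 2×972, 3×729, …, 19×2, 20×1) = 2187
One optimal split: 3 + 3 + 3 + 3 + 3 + 3 + 3; product 3×3×3×3×3×3×3 = 2187.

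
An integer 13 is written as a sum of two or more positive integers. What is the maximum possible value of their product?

Let prod[k] be the best product for length k (with at least one cut). For each first piece i, the rest contributes max(k−i, prod[k−i]).
prod[2] = 1×max(1,0) = 1×1 = 1
prod[3] = 1×max(2,1) = 1×2 = 2
prod[4] = 2×max(2,1) = 2×2 = 4
prod[5] = 2×max(3,2) = 2×3 = 6
prod[6] = 3×max(3,2) = 3×3 = 9
prod[7] = 2×max(5,6) = 2×6 = 12
prod[8] = 2×max(6,9) = 2×9 = 18
prod[9] = 3×max(6,9) = 3×9 = 27
prod[10] = 2×max(8,18) = 2×18 = 36
prod[11] = 2×max(9,27) = 2×27 = 54
prod[12] = 3×max(9,27) = 3×27 = 81
prod[13] = 2×max(11,54) = 2×54 = 108
One optimal split: 3 + 3 + 3 + 2 + 2; product 3×3×3×2×2 = 108.

108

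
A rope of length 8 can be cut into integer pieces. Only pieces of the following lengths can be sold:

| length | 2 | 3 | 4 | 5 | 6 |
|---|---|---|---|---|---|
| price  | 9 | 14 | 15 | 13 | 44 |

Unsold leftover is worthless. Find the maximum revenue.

Build r[k] bottom-up: r[k] = max over allowed piece i of (p[i] + r[k−i]).
r[1] = 0
r[2] = 9
r[3] = max(9+0, 14+0) = 14
r[4] = max(9+9, 14+0, 15+0) = 18
r[5] = max(9+14, 14+9, 15+0, 13+0) = 23
r[6] = max(9+18, 14+14, 15+9, 13+0, 44+0) = 44
r[7] = max(9+23, 14+18, 15+14, 13+9, 44+0) = 44
r[8] = max(9+44, 14+23, 15+18, 13+14, 44+9) = 53
One optimal cutting: 6 + 2 → $53.

53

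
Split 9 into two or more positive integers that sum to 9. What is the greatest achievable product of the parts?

27

Let g[k] be the best product for length k (with at least one cut). For each first piece i, the rest contributes max(k−i, g[k−i]).
g[2] = 1×max(1,0) = 1×1 = 1
g[3] = max(1×2, 2×1) = 2
g[4] = max(1×3, 2×2, 3×1) = 4
g[5] = max(1×4, 2×3, 3×2, 4×1) = 6
g[6] = max(1×6, 2×4, 3×3, 4×2, 5×1) = 9
g[7] = max(1×9, 2×6, 3×4, 4×3, 5×2, 6×1) = 12
g[8] = max(1×12, 2×9, 3×6, …, 6×2, 7×1) = 18
g[9] = max(1×18, 2×12, 3×9, …, 7×2, 8×1) = 27
One optimal split: 3 + 3 + 3; product 3×3×3 = 27.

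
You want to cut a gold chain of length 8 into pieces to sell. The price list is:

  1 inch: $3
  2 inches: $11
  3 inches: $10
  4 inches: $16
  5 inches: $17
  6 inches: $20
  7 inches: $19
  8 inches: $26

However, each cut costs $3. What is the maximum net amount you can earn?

35

Build r[k] bottom-up: r[k] = max over allowed piece i of (p[i] + r[k−i]) − 3 per cut.
r[1] = 3
r[2] = max(3+3-3, 11+0) = 11
r[3] = max(3+11-3, 11+3-3, 10+0) = 11
r[4] = max(3+11-3, 11+11-3, 10+3-3, 16+0) = 19
r[5] = max(3+19-3, 11+11-3, 10+11-3, 16+3-3, 17+0) = 19
r[6] = max(3+19-3, 11+19-3, 10+11-3, 16+11-3, 17+3-3, 20+0) = 27
r[7] = max(3+27-3, 11+19-3, 10+19-3, …, 20+3-3, 19+0) = 27
r[8] = max(3+27-3, 11+27-3, 10+19-3, …, 19+3-3, 26+0) = 35
One optimal plan: pieces 2 + 2 + 2 + 2 (3 cuts) → $44 − $9 = $35.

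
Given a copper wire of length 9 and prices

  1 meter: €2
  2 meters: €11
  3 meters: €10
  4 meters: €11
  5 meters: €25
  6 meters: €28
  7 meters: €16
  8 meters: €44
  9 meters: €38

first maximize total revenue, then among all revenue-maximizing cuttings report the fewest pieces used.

Let r[k] be the best obtainable value from length k. For each k, try every first piece i and keep the best of price[i] + r[k−i].
r[1] = 2
r[2] = max(2+2, 11+0) = 11
r[3] = max(2+11, 11+2, 10+0) = 13
r[4] = max(2+13, 11+11, 10+2, 11+0) = 22
r[5] = max(2+22, 11+13, 10+11, 11+2, 25+0) = 25
r[6] = max(2+25, 11+22, 10+13, 11+11, 25+2, 28+0) = 33
r[7] = max(2+33, 11+25, 10+22, …, 28+2, 16+0) = 36
r[8] = max(2+36, 11+33, 10+25, …, 16+2, 44+0) = 44
r[9] = max(2+44, 11+36, 10+33, …, 44+2, 38+0) = 47
Maximum revenue is €47.
Now minimize piece count subject to staying optimal: for each k, pieces[k] = 1 + min over i with p[i]+r[k−i]=r[k] of pieces[k−i].
pieces[6] = 3
pieces[7] = 2
pieces[8] = 1
pieces[9] = 3

3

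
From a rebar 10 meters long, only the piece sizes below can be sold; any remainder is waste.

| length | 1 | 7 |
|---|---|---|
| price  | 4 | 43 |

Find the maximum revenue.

Let f[k] be the best obtainable value from length k. For each k, try every first piece i and keep the best of price[i] + f[k−i].
f[1] = 4
f[2] = 8  (first piece 1, then f[1]=4)
f[3] = 12  (first piece 1, then f[2]=8)
f[4] = 16  (first piece 1, then f[3]=12)
f[5] = 20  (first piece 1, then f[4]=16)
f[6] = 24  (first piece 1, then f[5]=20)
f[7] = max(4+24, 43+0) = 43
f[8] = max(4+43, 43+4) = 47
f[9] = max(4+47, 43+8) = 51
f[10] = max(4+51, 43+12) = 55
One optimal cutting: 7 + 1 + 1 + 1 → ₹55.

55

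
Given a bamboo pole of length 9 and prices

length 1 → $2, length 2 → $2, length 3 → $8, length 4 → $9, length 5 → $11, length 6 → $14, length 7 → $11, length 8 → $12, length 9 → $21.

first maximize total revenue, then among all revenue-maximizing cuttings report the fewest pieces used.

3

Consider every possible first cut. r[k] is the best of p[i]+r[k−i] over all sellable i≤k.
r[1] = 2
r[2] = 4  (first piece 1, then r[1]=2)
r[3] = 8
r[4] = 10  (first piece 1, then r[3]=8)
r[5] = 12  (first piece 1, then r[4]=10)
r[6] = 16  (first piece 3, then r[3]=8)
r[7] = 18  (first piece 1, then r[6]=16)
r[8] = 20  (first piece 1, then r[7]=18)
r[9] = 24  (first piece 3, then r[6]=16)
Maximum revenue is $24.
Now minimize piece count subject to staying optimal: for each k, pieces[k] = 1 + min over i with p[i]+r[k−i]=r[k] of pieces[k−i].
pieces[6] = 2
pieces[7] = 3
pieces[8] = 4
pieces[9] = 3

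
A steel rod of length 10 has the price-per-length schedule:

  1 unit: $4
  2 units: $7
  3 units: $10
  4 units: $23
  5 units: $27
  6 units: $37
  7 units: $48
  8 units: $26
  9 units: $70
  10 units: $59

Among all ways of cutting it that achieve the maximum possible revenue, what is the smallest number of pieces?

Build r[k] bottom-up: r[k] = max over allowed piece i of (p[i] + r[k−i]).
r[1] = 4
r[2] = max(4+4, 7+0) = 8
r[3] = max(4+8, 7+4, 10+0) = 12
r[4] = max(4+12, 7+8, 10+4, 23+0) = 23
r[5] = max(4+23, 7+12, 10+8, 23+4, 27+0) = 27
r[6] = max(4+27, 7+23, 10+12, 23+8, 27+4, 37+0) = 37
r[7] = max(4+37, 7+27, 10+23, …, 37+4, 48+0) = 48
r[8] = max(4+48, 7+37, 10+27, …, 48+4, 26+0) = 52
r[9] = max(4+52, 7+48, 10+37, …, 26+4, 70+0) = 70
r[10] = max(4+70, 7+52, 10+48, …, 70+4, 59+0) = 74
Maximum revenue is $74.
Now minimize piece count subject to staying optimal: for each k, pieces[k] = 1 + min over i with p[i]+r[k−i]=r[k] of pieces[k−i].
pieces[7] = 1
pieces[8] = 2
pieces[9] = 1
pieces[10] = 2

2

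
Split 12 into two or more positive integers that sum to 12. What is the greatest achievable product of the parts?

81

Fill prod[k] for k=2..12: at each k try every first piece i and multiply by the better of (k−i) uncut or prod[k−i].
prod[2] = 1·max(1,0) = 1·1 = 1
prod[3] = 1·max(2,1) = 1·2 = 2
prod[4] = 2·max(2,1) = 2·2 = 4
prod[5] = 2·max(3,2) = 2·3 = 6
prod[6] = 3·max(3,2) = 3·3 = 9
prod[7] = 2·max(5,6) = 2·6 = 12
prod[8] = 2·max(6,9) = 2·9 = 18
prod[9] = 3·max(6,9) = 3·9 = 27
prod[10] = 2·max(8,18) = 2·18 = 36
prod[11] = 2·max(9,27) = 2·27 = 54
prod[12] = 3·max(9,27) = 3·27 = 81
One optimal split: 3 + 3 + 3 + 3; product 3·3·3·3 = 81.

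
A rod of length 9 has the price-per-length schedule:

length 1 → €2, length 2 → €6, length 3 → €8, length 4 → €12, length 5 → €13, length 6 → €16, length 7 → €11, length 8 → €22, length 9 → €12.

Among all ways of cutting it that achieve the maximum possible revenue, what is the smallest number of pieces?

Let r[k] be the best obtainable value from length k. For each k, try every first piece i and keep the best of price[i] + r[k−i].
r[1] = 2
r[2] = max(2+2, 6+0) = 6
r[3] = max(2+6, 6+2, 8+0) = 8
r[4] = max(2+8, 6+6, 8+2, 12+0) = 12
r[5] = max(2+12, 6+8, 8+6, 12+2, 13+0) = 14
r[6] = max(2+14, 6+12, 8+8, 12+6, 13+2, 16+0) = 18
r[7] = max(2+18, 6+14, 8+12, …, 16+2, 11+0) = 20
r[8] = max(2+20, 6+18, 8+14, …, 11+2, 22+0) = 24
r[9] = max(2+24, 6+20, 8+18, …, 22+2, 12+0) = 26
Maximum revenue is €26.
Now minimize piece count subject to staying optimal: for each k, pieces[k] = 1 + min over i with p[i]+r[k−i]=r[k] of pieces[k−i].
pieces[6] = 2
pieces[7] = 2
pieces[8] = 2
pieces[9] = 3

3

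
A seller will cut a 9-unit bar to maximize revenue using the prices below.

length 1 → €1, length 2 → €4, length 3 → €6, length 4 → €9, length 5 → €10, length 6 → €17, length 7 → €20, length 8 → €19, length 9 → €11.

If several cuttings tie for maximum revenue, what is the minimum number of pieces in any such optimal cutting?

Let r[k] be the best obtainable value from length k. For each k, try every first piece i and keep the best of price[i] + r[k−i].
r[1] = 1
r[2] = 4
r[3] = 6
r[4] = 9
r[5] = 10  (first piece 1, then r[4]=9)
r[6] = 17
r[7] = 20
r[8] = 21  (first piece 1, then r[7]=20)
r[9] = 24  (first piece 2, then r[7]=20)
Maximum revenue is €24.
Now minimize piece count subject to staying optimal: for each k, pieces[k] = 1 + min over i with p[i]+r[k−i]=r[k] of pieces[k−i].
pieces[6] = 1
pieces[7] = 1
pieces[8] = 2
pieces[9] = 2

2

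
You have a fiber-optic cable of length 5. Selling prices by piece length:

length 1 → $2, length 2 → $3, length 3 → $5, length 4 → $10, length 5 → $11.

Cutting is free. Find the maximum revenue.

Consider every possible first cut. r[k] is the best of p[i]+r[k−i] over all sellable i≤k.
r[1] = 2
r[2] = 4  (first piece 1, then r[1]=2)
r[3] = 6  (first piece 1, then r[2]=4)
r[4] = 10
r[5] = 12  (first piece 1, then r[4]=10)
One optimal cutting: 4 + 1 → $10 + $2 = $12.

12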